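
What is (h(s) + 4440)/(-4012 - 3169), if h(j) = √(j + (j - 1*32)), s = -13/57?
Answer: -4440/7181 - 5*I*√4218/409317 ≈ -0.6183 - 0.00079335*I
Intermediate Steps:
s = -13/57 (s = -13*1/57 = -13/57 ≈ -0.22807)
h(j) = √(-32 + 2*j) (h(j) = √(j + (j - 32)) = √(j + (-32 + j)) = √(-32 + 2*j))
(h(s) + 4440)/(-4012 - 3169) = (√(-32 + 2*(-13/57)) + 4440)/(-4012 - 3169) = (√(-32 - 26/57) + 4440)/(-7181) = (√(-1850/57) + 4440)*(-1/7181) = (5*I*√4218/57 + 4440)*(-1/7181) = (4440 + 5*I*√4218/57)*(-1/7181) = -4440/7181 - 5*I*√4218/409317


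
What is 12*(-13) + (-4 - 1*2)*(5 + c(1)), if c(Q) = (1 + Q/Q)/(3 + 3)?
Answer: -188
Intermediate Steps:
c(Q) = ⅓ (c(Q) = (1 + 1)/6 = 2*(⅙) = ⅓)
12*(-13) + (-4 - 1*2)*(5 + c(1)) = 12*(-13) + (-4 - 1*2)*(5 + ⅓) = -156 + (-4 - 2)*(16/3) = -156 - 6*16/3 = -156 - 32 = -188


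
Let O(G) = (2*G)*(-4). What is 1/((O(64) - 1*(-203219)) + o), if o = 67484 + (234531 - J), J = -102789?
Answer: 1/607511 ≈ 1.6461e-6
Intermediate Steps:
O(G) = -8*G
o = 404804 (o = 67484 + (234531 - 1*(-102789)) = 67484 + (234531 + 102789) = 67484 + 337320 = 404804)
1/((O(64) - 1*(-203219)) + o) = 1/((-8*64 - 1*(-203219)) + 404804) = 1/((-512 + 203219) + 404804) = 1/(202707 + 404804) = 1/607511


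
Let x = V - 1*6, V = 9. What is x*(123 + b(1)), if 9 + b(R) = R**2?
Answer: 345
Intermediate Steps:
b(R) = -9 + R**2
x = 3 (x = 9 - 1*6 = 9 - 6 = 3)
x*(123 + b(1)) = 3*(123 + (-9 + 1**2)) = 3*(123 + (-9 + 1)) = 3*(123 - 8) = 3*115 = 345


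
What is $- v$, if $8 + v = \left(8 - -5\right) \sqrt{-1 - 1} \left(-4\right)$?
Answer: $8 + 52 i \sqrt{2} \approx 8.0 + 73.539 i$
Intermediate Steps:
$v = -8 - 52 i \sqrt{2}$ ($v = -8 + \left(8 - -5\right) \sqrt{-1 - 1} \left(-4\right) = -8 + \left(8 + 5\right) \sqrt{-2} \left(-4\right) = -8 + 13 i \sqrt{2} \left(-4\right) = -8 - 52 i \sqrt{2} \approx -8.0 - 73.539 i$)
$- v = - (-8 - 52 i \sqrt{2}) = 8 + 52 i \sqrt{2}$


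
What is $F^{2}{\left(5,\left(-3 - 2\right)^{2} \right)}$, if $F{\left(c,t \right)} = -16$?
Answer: $256$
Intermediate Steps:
$F^{2}{\left(5,\left(-3 - 2\right)^{2} \right)} = \left(-16\right)^{2} = 256$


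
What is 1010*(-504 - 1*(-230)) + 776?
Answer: -275964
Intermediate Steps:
1010*(-504 - 1*(-230)) + 776 = 1010*(-504 + 230) + 776 = 1010*(-274) + 776 = -276740 + 776 = -275964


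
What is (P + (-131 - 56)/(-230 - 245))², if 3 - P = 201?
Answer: 8810262769/225625 ≈ 39048.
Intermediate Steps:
P = -198 (P = 3 - 1*201 = 3 - 201 = -198)
(P + (-131 - 56)/(-230 - 245))² = (-198 + (-131 - 56)/(-230 - 245))² = (-198 - 187/(-475))² = (-198 - 187*(-1/475))² = (-198 + 187/475)² = (-93863/475)² = 8810262769/225625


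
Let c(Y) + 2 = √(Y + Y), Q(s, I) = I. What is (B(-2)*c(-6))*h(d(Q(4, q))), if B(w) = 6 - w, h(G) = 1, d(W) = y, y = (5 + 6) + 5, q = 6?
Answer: -16 + 16*I*√3 ≈ -16.0 + 27.713*I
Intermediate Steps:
y = 16 (y = 11 + 5 = 16)
d(W) = 16
c(Y) = -2 + √2*√Y (c(Y) = -2 + √(Y + Y) = -2 + √(2*Y) = -2 + √2*√Y)
(B(-2)*c(-6))*h(d(Q(4, q))) = ((6 - 1*(-2))*(-2 + √2*√(-6)))*1 = ((6 + 2)*(-2 + √2*(I*√6)))*1 = (8*(-2 + 2*I*√3))*1 = (-16 + 16*I*√3)*1 = -16 + 16*I*√3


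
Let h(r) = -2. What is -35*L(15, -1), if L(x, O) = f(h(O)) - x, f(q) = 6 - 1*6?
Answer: 525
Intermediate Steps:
f(q) = 0 (f(q) = 6 - 6 = 0)
L(x, O) = -x (L(x, O) = 0 - x = -x)
-35*L(15, -1) = -(-35)*15 = -35*(-15) = 525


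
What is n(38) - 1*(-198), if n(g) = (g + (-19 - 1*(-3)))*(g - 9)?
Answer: 836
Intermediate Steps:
n(g) = (-16 + g)*(-9 + g) (n(g) = (g + (-19 + 3))*(-9 + g) = (g - 16)*(-9 + g) = (-16 + g)*(-9 + g))
n(38) - 1*(-198) = (144 + 38² - 25*38) - 1*(-198) = (144 + 1444 - 950) + 198 = 638 + 198 = 836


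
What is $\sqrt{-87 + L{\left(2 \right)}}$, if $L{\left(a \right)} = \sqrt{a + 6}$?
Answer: $\sqrt{-87 + 2 \sqrt{2}} \approx 9.1745 i$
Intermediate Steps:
$L{\left(a \right)} = \sqrt{6 + a}$
$\sqrt{-87 + L{\left(2 \right)}} = \sqrt{-87 + \sqrt{6 + 2}} = \sqrt{-87 + \sqrt{8}} = \sqrt{-87 + 2 \sqrt{2}}$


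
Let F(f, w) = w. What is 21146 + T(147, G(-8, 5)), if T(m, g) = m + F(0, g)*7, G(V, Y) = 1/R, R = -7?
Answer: 21292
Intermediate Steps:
G(V, Y) = -1/7 (G(V, Y) = 1/(-7) = -1/7)
T(m, g) = m + 7*g (T(m, g) = m + g*7 = m + 7*g)
21146 + T(147, G(-8, 5)) = 21146 + (147 + 7*(-1/7)) = 21146 + (147 - 1) = 21146 + 146 = 21292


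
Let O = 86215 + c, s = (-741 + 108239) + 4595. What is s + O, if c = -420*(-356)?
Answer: 347828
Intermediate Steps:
c = 149520
s = 112093 (s = 107498 + 4595 = 112093)
O = 235735 (O = 86215 + 149520 = 235735)
s + O = 112093 + 235735 = 347828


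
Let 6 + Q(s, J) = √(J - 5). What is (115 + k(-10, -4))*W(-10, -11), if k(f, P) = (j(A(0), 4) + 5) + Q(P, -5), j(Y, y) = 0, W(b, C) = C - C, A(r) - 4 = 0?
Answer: 0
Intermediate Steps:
A(r) = 4 (A(r) = 4 + 0 = 4)
W(b, C) = 0
Q(s, J) = -6 + √(-5 + J) (Q(s, J) = -6 + √(J - 5) = -6 + √(-5 + J))
k(f, P) = -1 + I*√10 (k(f, P) = (0 + 5) + (-6 + √(-5 - 5)) = 5 + (-6 + √(-10)) = 5 + (-6 + I*√10) = -1 + I*√10)
(115 + k(-10, -4))*W(-10, -11) = (115 + (-1 + I*√10))*0 = (114 + I*√10)*0 = 0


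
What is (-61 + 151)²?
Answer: 8100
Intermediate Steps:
(-61 + 151)² = 90² = 8100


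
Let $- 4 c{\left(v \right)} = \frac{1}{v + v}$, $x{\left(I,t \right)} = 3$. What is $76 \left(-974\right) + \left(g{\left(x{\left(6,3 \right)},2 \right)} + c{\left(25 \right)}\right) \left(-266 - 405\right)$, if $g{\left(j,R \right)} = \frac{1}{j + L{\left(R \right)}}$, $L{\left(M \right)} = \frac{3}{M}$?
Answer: $- \frac{133505561}{1800} \approx -74170.0$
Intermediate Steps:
$c{\left(v \right)} = - \frac{1}{8 v}$ ($c{\left(v \right)} = - \frac{1}{4 \left(v + v\right)} = - \frac{1}{4 \cdot 2 v} = - \frac{\frac{1}{2} \frac{1}{v}}{4} = - \frac{1}{8 v}$)
$g{\left(j,R \right)} = \frac{1}{j + \frac{3}{R}}$
$76 \left(-974\right) + \left(g{\left(x{\left(6,3 \right)},2 \right)} + c{\left(25 \right)}\right) \left(-266 - 405\right) = 76 \left(-974\right) + \left(\frac{2}{3 + 2 \cdot 3} - \frac{1}{8 \cdot 25}\right) \left(-266 - 405\right) = -74024 + \left(\frac{2}{3 + 6} - \frac{1}{200}\right) \left(-671\right) = -74024 + \left(\frac{2}{9} - \frac{1}{200}\right) \left(-671\right) = -74024 + \frac{391}{1800} \left(-671\right) = -74024 - \frac{262361}{1800} = - \frac{133505561}{1800}$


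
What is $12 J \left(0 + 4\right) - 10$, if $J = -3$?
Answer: $-154$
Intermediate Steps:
$12 J \left(0 + 4\right) - 10 = 12 \left(- 3 \left(0 + 4\right)\right) - 10 = 12 \left(\left(-3\right) 4\right) - 10 = 12 \left(-12\right) - 10 = -144 - 10 = -154$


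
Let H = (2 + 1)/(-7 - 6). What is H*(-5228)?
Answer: 15684/13 ≈ 1206.5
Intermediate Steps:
H = -3/13 (H = 3/(-13) = 3*(-1/13) = -3/13 ≈ -0.23077)
H*(-5228) = -3/13*(-5228) = 15684/13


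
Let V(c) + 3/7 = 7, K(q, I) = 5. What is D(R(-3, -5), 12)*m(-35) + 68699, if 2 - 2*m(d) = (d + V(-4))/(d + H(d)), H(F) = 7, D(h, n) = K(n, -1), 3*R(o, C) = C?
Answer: 26930973/392 ≈ 68702.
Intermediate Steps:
R(o, C) = C/3
D(h, n) = 5
V(c) = 46/7 (V(c) = -3/7 + 7 = 46/7)
m(d) = 1 - (46/7 + d)/(2*(7 + d)) (m(d) = 1 - (d + 46/7)/(2*(d + 7)) = 1 - (46/7 + d)/(2*(7 + d)))
D(R(-3, -5), 12)*m(-35) + 68699 = 5*((52 + 7*(-35))/(14*(7 - 35))) + 68699 = 5*((1/14)*(52 - 245)/(-28)) + 68699 = 5*((1/14)*(-1/28)*(-193)) + 68699 = 5*(193/392) + 68699 = 965/392 + 68699 = 26930973/392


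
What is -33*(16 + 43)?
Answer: -1947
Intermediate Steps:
-33*(16 + 43) = -33*59 = -1947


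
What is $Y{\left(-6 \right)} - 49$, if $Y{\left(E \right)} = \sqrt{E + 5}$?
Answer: $-49 + i \approx -49.0 + 1.0 i$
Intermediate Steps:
$Y{\left(E \right)} = \sqrt{5 + E}$
$Y{\left(-6 \right)} - 49 = \sqrt{5 - 6} - 49 = \sqrt{-1} - 49 = i - 49 = -49 + i$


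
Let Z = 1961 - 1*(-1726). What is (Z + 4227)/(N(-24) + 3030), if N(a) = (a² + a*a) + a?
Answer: 1319/693 ≈ 1.9033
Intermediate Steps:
Z = 3687 (Z = 1961 + 1726 = 3687)
N(a) = a + 2*a² (N(a) = (a² + a²) + a = 2*a² + a = a + 2*a²)
(Z + 4227)/(N(-24) + 3030) = (3687 + 4227)/(-24*(1 + 2*(-24)) + 3030) = 7914/(-24*(1 - 48) + 3030) = 7914/(-24*(-47) + 3030) = 7914/(1128 + 3030) = 7914/4158 = 7914*(1/4158) = 1319/693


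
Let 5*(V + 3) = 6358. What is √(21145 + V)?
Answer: 6*√15565/5 ≈ 149.71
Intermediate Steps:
V = 6343/5 (V = -3 + (⅕)*6358 = -3 + 6358/5 = 6343/5 ≈ 1268.6)
√(21145 + V) = √(21145 + 6343/5) = √(112068/5) = 6*√15565/5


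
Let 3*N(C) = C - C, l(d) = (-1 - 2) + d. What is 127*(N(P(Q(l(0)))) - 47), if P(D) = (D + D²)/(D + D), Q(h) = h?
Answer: -5969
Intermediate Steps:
l(d) = -3 + d
P(D) = (D + D²)/(2*D) (P(D) = (D + D²)/((2*D)) = (D + D²)*(1/(2*D)) = (D + D²)/(2*D))
N(C) = 0 (N(C) = (C - C)/3 = (⅓)*0 = 0)
127*(N(P(Q(l(0)))) - 47) = 127*(0 - 47) = 127*(-47) = -5969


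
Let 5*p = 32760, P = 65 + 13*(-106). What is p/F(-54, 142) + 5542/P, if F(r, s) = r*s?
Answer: -1419412/279669 ≈ -5.0753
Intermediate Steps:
P = -1313 (P = 65 - 1378 = -1313)
p = 6552 (p = (1/5)*32760 = 6552)
p/F(-54, 142) + 5542/P = 6552/((-54*142)) + 5542/(-1313) = 6552/(-7668) + 5542*(-1/1313) = 6552*(-1/7668) - 5542/1313 = -182/213 - 5542/1313 = -1419412/279669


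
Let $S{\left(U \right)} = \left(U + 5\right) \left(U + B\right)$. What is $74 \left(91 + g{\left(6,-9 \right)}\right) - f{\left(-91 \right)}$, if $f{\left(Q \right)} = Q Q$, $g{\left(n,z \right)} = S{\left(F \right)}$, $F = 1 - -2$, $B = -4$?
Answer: $-2139$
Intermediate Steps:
$F = 3$ ($F = 1 + 2 = 3$)
$S{\left(U \right)} = \left(-4 + U\right) \left(5 + U\right)$ ($S{\left(U \right)} = \left(U + 5\right) \left(U - 4\right) = \left(5 + U\right) \left(-4 + U\right) = \left(-4 + U\right) \left(5 + U\right)$)
$g{\left(n,z \right)} = -8$ ($g{\left(n,z \right)} = -20 + 3 + 3^{2} = -20 + 3 + 9 = -8$)
$f{\left(Q \right)} = Q^{2}$
$74 \left(91 + g{\left(6,-9 \right)}\right) - f{\left(-91 \right)} = 74 \left(91 - 8\right) - \left(-91\right)^{2} = 74 \cdot 83 - 8281 = 6142 - 8281 = -2139$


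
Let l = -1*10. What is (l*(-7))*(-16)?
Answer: -1120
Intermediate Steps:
l = -10
(l*(-7))*(-16) = -10*(-7)*(-16) = 70*(-16) = -1120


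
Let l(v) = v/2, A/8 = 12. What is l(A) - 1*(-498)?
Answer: 546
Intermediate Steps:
A = 96 (A = 8*12 = 96)
l(v) = v/2 (l(v) = v*(1/2) = v/2)
l(A) - 1*(-498) = (1/2)*96 - 1*(-498) = 48 + 498 = 546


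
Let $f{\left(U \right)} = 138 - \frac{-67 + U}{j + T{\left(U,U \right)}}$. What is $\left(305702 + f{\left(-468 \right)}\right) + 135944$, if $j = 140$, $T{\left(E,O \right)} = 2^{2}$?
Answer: $\frac{63617431}{144} \approx 4.4179 \cdot 10^{5}$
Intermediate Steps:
$T{\left(E,O \right)} = 4$
$f{\left(U \right)} = \frac{19939}{144} - \frac{U}{144}$ ($f{\left(U \right)} = 138 - \frac{-67 + U}{140 + 4} = 138 - \frac{-67 + U}{144} = 138 - \left(-67 + U\right) \frac{1}{144} = 138 - \left(- \frac{67}{144} + \frac{U}{144}\right) = \frac{19939}{144} - \frac{U}{144}$)
$\left(305702 + f{\left(-468 \right)}\right) + 135944 = \left(305702 + \left(\frac{19939}{144} - - \frac{13}{4}\right)\right) + 135944 = \left(305702 + \left(\frac{19939}{144} + \frac{13}{4}\right)\right) + 135944 = \left(305702 + \frac{20407}{144}\right) + 135944 = \frac{44041495}{144} + 135944 = \frac{63617431}{144}$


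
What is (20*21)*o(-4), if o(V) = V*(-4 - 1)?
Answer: 8400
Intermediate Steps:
o(V) = -5*V (o(V) = V*(-5) = -5*V)
(20*21)*o(-4) = (20*21)*(-5*(-4)) = 420*20 = 8400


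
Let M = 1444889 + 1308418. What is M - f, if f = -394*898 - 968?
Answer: 3108087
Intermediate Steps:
f = -354780 (f = -353812 - 968 = -354780)
M = 2753307
M - f = 2753307 - 1*(-354780) = 2753307 + 354780 = 3108087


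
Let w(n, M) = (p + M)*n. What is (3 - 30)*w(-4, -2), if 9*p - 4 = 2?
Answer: -144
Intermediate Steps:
p = 2/3 (p = 4/9 + (1/9)*2 = 4/9 + 2/9 = 2/3 ≈ 0.66667)
w(n, M) = n*(2/3 + M) (w(n, M) = (2/3 + M)*n = n*(2/3 + M))
(3 - 30)*w(-4, -2) = (3 - 30)*((1/3)*(-4)*(2 + 3*(-2))) = -9*(-4)*(2 - 6) = -9*(-4)*(-4) = -27*16/3 = -144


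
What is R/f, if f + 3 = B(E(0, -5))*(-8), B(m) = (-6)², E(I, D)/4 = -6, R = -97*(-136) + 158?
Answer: -4450/97 ≈ -45.876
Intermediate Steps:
R = 13350 (R = 13192 + 158 = 13350)
E(I, D) = -24 (E(I, D) = 4*(-6) = -24)
B(m) = 36
f = -291 (f = -3 + 36*(-8) = -3 - 288 = -291)
R/f = 13350/(-291) = 13350*(-1/291) = -4450/97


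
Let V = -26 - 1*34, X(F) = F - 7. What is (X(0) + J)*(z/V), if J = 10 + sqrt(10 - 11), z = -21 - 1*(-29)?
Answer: -2/5 - 2*I/15 ≈ -0.4 - 0.13333*I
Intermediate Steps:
X(F) = -7 + F
z = 8 (z = -21 + 29 = 8)
V = -60 (V = -26 - 34 = -60)
J = 10 + I (J = 10 + sqrt(-1) = 10 + I ≈ 10.0 + 1.0*I)
(X(0) + J)*(z/V) = ((-7 + 0) + (10 + I))*(8/(-60)) = (-7 + (10 + I))*(8*(-1/60)) = (3 + I)*(-2/15) = -2/5 - 2*I/15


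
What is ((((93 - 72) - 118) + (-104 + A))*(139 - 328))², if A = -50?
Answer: 2250458721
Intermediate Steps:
((((93 - 72) - 118) + (-104 + A))*(139 - 328))² = ((((93 - 72) - 118) + (-104 - 50))*(139 - 328))² = (((21 - 118) - 154)*(-189))² = ((-97 - 154)*(-189))² = (-251*(-189))² = 47439² = 2250458721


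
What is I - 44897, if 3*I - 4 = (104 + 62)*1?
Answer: -134521/3 ≈ -44840.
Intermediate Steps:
I = 170/3 (I = 4/3 + ((104 + 62)*1)/3 = 4/3 + (166*1)/3 = 4/3 + (1/3)*166 = 4/3 + 166/3 = 170/3 ≈ 56.667)
I - 44897 = 170/3 - 44897 = -134521/3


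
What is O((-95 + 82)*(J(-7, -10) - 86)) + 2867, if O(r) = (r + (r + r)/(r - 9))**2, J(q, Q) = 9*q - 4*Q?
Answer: 999391961297/495616 ≈ 2.0165e+6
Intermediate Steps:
J(q, Q) = -4*Q + 9*q
O(r) = (r + 2*r/(-9 + r))**2 (O(r) = (r + (2*r)/(-9 + r))**2 = (r + 2*r/(-9 + r))**2)
O((-95 + 82)*(J(-7, -10) - 86)) + 2867 = ((-95 + 82)*((-4*(-10) + 9*(-7)) - 86))**2*(-7 + (-95 + 82)*((-4*(-10) + 9*(-7)) - 86))**2/(-9 + (-95 + 82)*((-4*(-10) + 9*(-7)) - 86))**2 + 2867 = (-13*((40 - 63) - 86))**2*(-7 - 13*((40 - 63) - 86))**2/(-9 - 13*((40 - 63) - 86))**2 + 2867 = (-13*(-23 - 86))**2*(-7 - 13*(-23 - 86))**2/(-9 - 13*(-23 - 86))**2 + 2867 = (-13*(-109))**2*(-7 - 13*(-109))**2/(-9 - 13*(-109))**2 + 2867 = 1417**2*(-7 + 1417)**2/(-9 + 1417)**2 + 2867 = 2007889*1410**2/1408**2 + 2867 = 2007889*(1/1982464)*1988100 + 2867 = 997971030225/495616 + 2867 = 999391961297/495616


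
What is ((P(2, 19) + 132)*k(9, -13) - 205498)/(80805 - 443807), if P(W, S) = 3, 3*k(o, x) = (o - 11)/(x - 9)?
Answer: 2260433/3993022 ≈ 0.56610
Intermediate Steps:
k(o, x) = (-11 + o)/(3*(-9 + x)) (k(o, x) = ((o - 11)/(x - 9))/3 = ((-11 + o)/(-9 + x))/3 = (-11 + o)/(3*(-9 + x)))
((P(2, 19) + 132)*k(9, -13) - 205498)/(80805 - 443807) = ((3 + 132)*((-11 + 9)/(3*(-9 - 13))) - 205498)/(80805 - 443807) = (135*((⅓)*(-2)/(-22)) - 205498)/(-363002) = (135*((⅓)*(-1/22)*(-2)) - 205498)*(-1/363002) = (135*(1/33) - 205498)*(-1/363002) = (45/11 - 205498)*(-1/363002) = -2260433/11*(-1/363002) = 2260433/3993022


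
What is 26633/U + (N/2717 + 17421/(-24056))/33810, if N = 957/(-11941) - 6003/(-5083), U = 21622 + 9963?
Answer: 10354020022558780253737/12279503818013198246480 ≈ 0.84319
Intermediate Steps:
U = 31585
N = 2905104/2638961 (N = 957*(-1/11941) - 6003*(-1/5083) = -957/11941 + 261/221 = 2905104/2638961 ≈ 1.1009)
26633/U + (N/2717 + 17421/(-24056))/33810 = 26633/31585 + ((2905104/2638961)/2717 + 17421/(-24056))/33810 = 26633*(1/31585) + ((2905104/2638961)*(1/2717) + 17421*(-1/24056))*(1/33810) = 26633/31585 + (2905104/7170057037 - 17421/24056)*(1/33810) = 26633/31585 - 124839678459753/172482892082072*1/33810 = 26633/31585 - 41613226153251/1943882193764951440 = 10354020022558780253737/12279503818013198246480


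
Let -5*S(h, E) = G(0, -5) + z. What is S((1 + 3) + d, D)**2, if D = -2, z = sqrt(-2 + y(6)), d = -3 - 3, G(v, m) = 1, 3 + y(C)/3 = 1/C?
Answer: (2 + I*sqrt(42))**2/100 ≈ -0.38 + 0.25923*I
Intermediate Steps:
y(C) = -9 + 3/C
d = -6
z = I*sqrt(42)/2 (z = sqrt(-2 + (-9 + 3/6)) = sqrt(-2 + (-9 + 3*(1/6))) = sqrt(-2 + (-9 + 1/2)) = sqrt(-2 - 17/2) = sqrt(-21/2) = I*sqrt(42)/2 ≈ 3.2404*I)
S(h, E) = -1/5 - I*sqrt(42)/10 (S(h, E) = -(1 + I*sqrt(42)/2)/5 = -1/5 - I*sqrt(42)/10)
S((1 + 3) + d, D)**2 = (-1/5 - I*sqrt(42)/10)**2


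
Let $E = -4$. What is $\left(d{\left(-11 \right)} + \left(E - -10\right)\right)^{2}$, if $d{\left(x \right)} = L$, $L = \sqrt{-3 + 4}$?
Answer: $49$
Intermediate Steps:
$L = 1$ ($L = \sqrt{1} = 1$)
$d{\left(x \right)} = 1$
$\left(d{\left(-11 \right)} + \left(E - -10\right)\right)^{2} = \left(1 - -6\right)^{2} = \left(1 + \left(-4 + 10\right)\right)^{2} = \left(1 + 6\right)^{2} = 7^{2} = 49$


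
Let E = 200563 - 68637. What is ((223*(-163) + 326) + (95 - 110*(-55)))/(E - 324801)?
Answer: 29878/192875 ≈ 0.15491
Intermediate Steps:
E = 131926
((223*(-163) + 326) + (95 - 110*(-55)))/(E - 324801) = ((223*(-163) + 326) + (95 - 110*(-55)))/(131926 - 324801) = ((-36349 + 326) + (95 + 6050))/(-192875) = (-36023 + 6145)*(-1/192875) = -29878*(-1/192875) = 29878/192875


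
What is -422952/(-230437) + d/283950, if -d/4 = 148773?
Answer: -2838999134/10905431025 ≈ -0.26033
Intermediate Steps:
d = -595092 (d = -4*148773 = -595092)
-422952/(-230437) + d/283950 = -422952/(-230437) - 595092/283950 = -422952*(-1/230437) - 595092*1/283950 = 422952/230437 - 99182/47325 = -2838999134/10905431025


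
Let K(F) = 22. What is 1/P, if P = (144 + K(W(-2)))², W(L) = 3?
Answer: 1/27556 ≈ 3.6290e-5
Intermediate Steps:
P = 27556 (P = (144 + 22)² = 166² = 27556)
1/P = 1/27556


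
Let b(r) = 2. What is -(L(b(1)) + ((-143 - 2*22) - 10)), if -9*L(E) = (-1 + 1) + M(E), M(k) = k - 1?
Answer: 1774/9 ≈ 197.11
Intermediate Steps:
M(k) = -1 + k
L(E) = ⅑ - E/9 (L(E) = -((-1 + 1) + (-1 + E))/9 = -(0 + (-1 + E))/9 = -(-1 + E)/9 = ⅑ - E/9)
-(L(b(1)) + ((-143 - 2*22) - 10)) = -((⅑ - ⅑*2) + ((-143 - 2*22) - 10)) = -((⅑ - 2/9) + ((-143 - 44) - 10)) = -(-⅑ + (-187 - 10)) = -(-⅑ - 197) = -1*(-1774/9) = 1774/9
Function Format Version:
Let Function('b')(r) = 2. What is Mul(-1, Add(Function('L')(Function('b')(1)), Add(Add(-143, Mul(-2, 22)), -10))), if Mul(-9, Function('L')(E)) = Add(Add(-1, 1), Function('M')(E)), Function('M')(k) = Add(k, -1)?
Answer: Rational(1774, 9) ≈ 197.11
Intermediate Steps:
Function('M')(k) = Add(-1, k)
Function('L')(E) = Add(Rational(1, 9), Mul(Rational(-1, 9), E)) (Function('L')(E) = Mul(Rational(-1, 9), Add(Add(-1, 1), Add(-1, E))) = Mul(Rational(-1, 9), Add(0, Add(-1, E))) = Mul(Rational(-1, 9), Add(-1, E)) = Add(Rational(1, 9), Mul(Rational(-1, 9), E)))
Mul(-1, Add(Function('L')(Function('b')(1)), Add(Add(-143, Mul(-2, 22)), -10))) = Mul(-1, Add(Add(Rational(1, 9), Mul(Rational(-1, 9), 2)), Add(Add(-143, Mul(-2, 22)), -10))) = Mul(-1, Add(Add(Rational(1, 9), Rational(-2, 9)), Add(Add(-143, -44), -10))) = Mul(-1, Add(Rational(-1, 9), Add(-187, -10))) = Mul(-1, Add(Rational(-1, 9), -197)) = Mul(-1, Rational(-1774, 9)) = Rational(1774, 9)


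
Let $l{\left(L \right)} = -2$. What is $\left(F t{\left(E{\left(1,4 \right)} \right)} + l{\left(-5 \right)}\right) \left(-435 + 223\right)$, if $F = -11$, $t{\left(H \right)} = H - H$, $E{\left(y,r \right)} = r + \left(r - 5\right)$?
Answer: $424$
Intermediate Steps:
$E{\left(y,r \right)} = -5 + 2 r$ ($E{\left(y,r \right)} = r + \left(r - 5\right) = r + \left(-5 + r\right) = -5 + 2 r$)
$t{\left(H \right)} = 0$
$\left(F t{\left(E{\left(1,4 \right)} \right)} + l{\left(-5 \right)}\right) \left(-435 + 223\right) = \left(\left(-11\right) 0 - 2\right) \left(-435 + 223\right) = \left(0 - 2\right) \left(-212\right) = \left(-2\right) \left(-212\right) = 424$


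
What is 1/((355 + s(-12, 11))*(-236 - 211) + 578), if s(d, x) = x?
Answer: -1/163024 ≈ -6.1341e-6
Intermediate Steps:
1/((355 + s(-12, 11))*(-236 - 211) + 578) = 1/((355 + 11)*(-236 - 211) + 578) = 1/(366*(-447) + 578) = 1/(-163602 + 578) = 1/(-163024) = -1/163024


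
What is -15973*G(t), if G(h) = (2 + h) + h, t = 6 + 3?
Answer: -319460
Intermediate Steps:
t = 9
G(h) = 2 + 2*h
-15973*G(t) = -15973*(2 + 2*9) = -15973*(2 + 18) = -15973*20 = -319460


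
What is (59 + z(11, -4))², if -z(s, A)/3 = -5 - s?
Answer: 11449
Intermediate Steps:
z(s, A) = 15 + 3*s (z(s, A) = -3*(-5 - s) = 15 + 3*s)
(59 + z(11, -4))² = (59 + (15 + 3*11))² = (59 + (15 + 33))² = (59 + 48)² = 107² = 11449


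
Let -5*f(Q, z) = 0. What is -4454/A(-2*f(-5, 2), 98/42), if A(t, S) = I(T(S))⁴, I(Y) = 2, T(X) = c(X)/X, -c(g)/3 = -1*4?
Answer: -2227/8 ≈ -278.38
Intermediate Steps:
c(g) = 12 (c(g) = -(-3)*4 = -3*(-4) = 12)
f(Q, z) = 0 (f(Q, z) = -⅕*0 = 0)
T(X) = 12/X
A(t, S) = 16 (A(t, S) = 2⁴ = 16)
-4454/A(-2*f(-5, 2), 98/42) = -4454/16 = -4454*1/16 = -2227/8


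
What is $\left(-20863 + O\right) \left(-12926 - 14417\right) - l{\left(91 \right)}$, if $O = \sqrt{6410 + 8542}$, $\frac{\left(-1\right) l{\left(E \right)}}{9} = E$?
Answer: $570457828 - 54686 \sqrt{3738} \approx 5.6711 \cdot 10^{8}$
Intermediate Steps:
$l{\left(E \right)} = - 9 E$
$O = 2 \sqrt{3738}$ ($O = \sqrt{14952} = 2 \sqrt{3738} \approx 122.28$)
$\left(-20863 + O\right) \left(-12926 - 14417\right) - l{\left(91 \right)} = \left(-20863 + 2 \sqrt{3738}\right) \left(-12926 - 14417\right) - \left(-9\right) 91 = \left(-20863 + 2 \sqrt{3738}\right) \left(-27343\right) - -819 = \left(570457009 - 54686 \sqrt{3738}\right) + 819 = 570457828 - 54686 \sqrt{3738}$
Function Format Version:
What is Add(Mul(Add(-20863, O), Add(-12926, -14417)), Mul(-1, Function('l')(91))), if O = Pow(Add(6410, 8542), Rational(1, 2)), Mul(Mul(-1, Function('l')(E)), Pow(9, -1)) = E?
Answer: Add(570457828, Mul(-54686, Pow(3738, Rational(1, 2)))) ≈ 5.6711e+8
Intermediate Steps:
Function('l')(E) = Mul(-9, E)
O = Mul(2, Pow(3738, Rational(1, 2))) (O = Pow(14952, Rational(1, 2)) = Mul(2, Pow(3738, Rational(1, 2))) ≈ 122.28)
Add(Mul(Add(-20863, O), Add(-12926, -14417)), Mul(-1, Function('l')(91))) = Add(Mul(Add(-20863, Mul(2, Pow(3738, Rational(1, 2)))), Add(-12926, -14417)), Mul(-1, Mul(-9, 91))) = Add(Mul(Add(-20863, Mul(2, Pow(3738, Rational(1, 2)))), -27343), Mul(-1, -819)) = Add(Add(570457009, Mul(-54686, Pow(3738, Rational(1, 2)))), 819) = Add(570457828, Mul(-54686, Pow(3738, Rational(1, 2))))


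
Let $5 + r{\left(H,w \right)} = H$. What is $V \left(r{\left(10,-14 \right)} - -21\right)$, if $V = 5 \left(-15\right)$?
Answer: $-1950$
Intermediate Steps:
$r{\left(H,w \right)} = -5 + H$
$V = -75$
$V \left(r{\left(10,-14 \right)} - -21\right) = - 75 \left(\left(-5 + 10\right) - -21\right) = - 75 \left(5 + 21\right) = \left(-75\right) 26 = -1950$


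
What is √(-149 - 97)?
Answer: I*√246 ≈ 15.684*I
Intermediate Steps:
√(-149 - 97) = √(-246) = I*√246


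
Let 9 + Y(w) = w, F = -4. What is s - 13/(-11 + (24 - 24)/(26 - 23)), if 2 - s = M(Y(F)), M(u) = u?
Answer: 178/11 ≈ 16.182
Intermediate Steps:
Y(w) = -9 + w
s = 15 (s = 2 - (-9 - 4) = 2 - 1*(-13) = 2 + 13 = 15)
s - 13/(-11 + (24 - 24)/(26 - 23)) = 15 - 13/(-11 + (24 - 24)/(26 - 23)) = 15 - 13/(-11 + 0/3) = 15 - 13/(-11 + 0*(⅓)) = 15 - 13/(-11 + 0) = 15 - 13/(-11) = 15 - 13*(-1/11) = 15 + 13/11 = 178/11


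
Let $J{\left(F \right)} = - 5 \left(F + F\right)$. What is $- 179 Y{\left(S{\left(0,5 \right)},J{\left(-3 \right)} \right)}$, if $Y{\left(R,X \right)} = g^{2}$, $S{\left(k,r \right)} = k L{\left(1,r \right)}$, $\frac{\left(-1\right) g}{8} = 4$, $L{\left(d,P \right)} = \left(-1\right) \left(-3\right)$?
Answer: $-183296$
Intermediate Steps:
$L{\left(d,P \right)} = 3$
$g = -32$ ($g = \left(-8\right) 4 = -32$)
$J{\left(F \right)} = - 10 F$ ($J{\left(F \right)} = - 5 \cdot 2 F = - 10 F$)
$S{\left(k,r \right)} = 3 k$ ($S{\left(k,r \right)} = k 3 = 3 k$)
$Y{\left(R,X \right)} = 1024$ ($Y{\left(R,X \right)} = \left(-32\right)^{2} = 1024$)
$- 179 Y{\left(S{\left(0,5 \right)},J{\left(-3 \right)} \right)} = \left(-179\right) 1024 = -183296$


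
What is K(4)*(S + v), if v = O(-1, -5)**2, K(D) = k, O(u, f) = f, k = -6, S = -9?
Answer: -96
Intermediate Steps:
K(D) = -6
v = 25 (v = (-5)**2 = 25)
K(4)*(S + v) = -6*(-9 + 25) = -6*16 = -96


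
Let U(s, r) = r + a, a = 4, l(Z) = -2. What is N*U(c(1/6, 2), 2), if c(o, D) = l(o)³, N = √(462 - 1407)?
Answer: 18*I*√105 ≈ 184.45*I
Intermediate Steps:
N = 3*I*√105 (N = √(-945) = 3*I*√105 ≈ 30.741*I)
c(o, D) = -8 (c(o, D) = (-2)³ = -8)
U(s, r) = 4 + r (U(s, r) = r + 4 = 4 + r)
N*U(c(1/6, 2), 2) = (3*I*√105)*(4 + 2) = (3*I*√105)*6 = 18*I*√105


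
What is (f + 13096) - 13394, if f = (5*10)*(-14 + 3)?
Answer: -848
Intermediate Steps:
f = -550 (f = 50*(-11) = -550)
(f + 13096) - 13394 = (-550 + 13096) - 13394 = 12546 - 13394 = -848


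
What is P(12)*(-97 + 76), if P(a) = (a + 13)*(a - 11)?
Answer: -525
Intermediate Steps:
P(a) = (-11 + a)*(13 + a) (P(a) = (13 + a)*(-11 + a) = (-11 + a)*(13 + a))
P(12)*(-97 + 76) = (-143 + 12**2 + 2*12)*(-97 + 76) = (-143 + 144 + 24)*(-21) = 25*(-21) = -525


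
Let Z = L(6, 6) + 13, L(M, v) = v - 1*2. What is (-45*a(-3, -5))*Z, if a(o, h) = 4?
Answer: -3060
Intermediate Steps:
L(M, v) = -2 + v (L(M, v) = v - 2 = -2 + v)
Z = 17 (Z = (-2 + 6) + 13 = 4 + 13 = 17)
(-45*a(-3, -5))*Z = -45*4*17 = -180*17 = -3060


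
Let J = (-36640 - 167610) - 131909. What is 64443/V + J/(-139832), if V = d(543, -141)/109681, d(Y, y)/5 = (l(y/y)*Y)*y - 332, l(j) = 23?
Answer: -985396370310861/1231417223960 ≈ -800.21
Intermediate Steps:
d(Y, y) = -1660 + 115*Y*y (d(Y, y) = 5*((23*Y)*y - 332) = 5*(23*Y*y - 332) = 5*(-332 + 23*Y*y) = -1660 + 115*Y*y)
J = -336159 (J = -204250 - 131909 = -336159)
V = -8806405/109681 (V = (-1660 + 115*543*(-141))/109681 = (-1660 - 8804745)*(1/109681) = -8806405*1/109681 = -8806405/109681 ≈ -80.291)
64443/V + J/(-139832) = 64443/(-8806405/109681) - 336159/(-139832) = 64443*(-109681/8806405) - 336159*(-1/139832) = -7068172683/8806405 + 336159/139832 = -985396370310861/1231417223960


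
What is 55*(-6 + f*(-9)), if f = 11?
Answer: -5775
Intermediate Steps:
55*(-6 + f*(-9)) = 55*(-6 + 11*(-9)) = 55*(-6 - 99) = 55*(-105) = -5775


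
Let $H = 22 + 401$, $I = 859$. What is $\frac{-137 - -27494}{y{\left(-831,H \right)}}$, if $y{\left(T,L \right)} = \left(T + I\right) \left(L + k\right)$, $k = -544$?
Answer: $- \frac{2487}{308} \approx -8.0747$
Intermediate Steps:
$H = 423$
$y{\left(T,L \right)} = \left(-544 + L\right) \left(859 + T\right)$ ($y{\left(T,L \right)} = \left(T + 859\right) \left(L - 544\right) = \left(859 + T\right) \left(-544 + L\right) = \left(-544 + L\right) \left(859 + T\right)$)
$\frac{-137 - -27494}{y{\left(-831,H \right)}} = \frac{-137 - -27494}{-467296 - -452064 + 859 \cdot 423 + 423 \left(-831\right)} = \frac{-137 + 27494}{-467296 + 452064 + 363357 - 351513} = \frac{27357}{-3388} = 27357 \left(- \frac{1}{3388}\right) = - \frac{2487}{308}$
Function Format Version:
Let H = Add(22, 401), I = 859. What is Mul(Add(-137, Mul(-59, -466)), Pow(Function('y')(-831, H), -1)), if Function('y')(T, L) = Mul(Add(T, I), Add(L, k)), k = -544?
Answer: Rational(-2487, 308) ≈ -8.0747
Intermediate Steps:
H = 423
Function('y')(T, L) = Mul(Add(-544, L), Add(859, T)) (Function('y')(T, L) = Mul(Add(T, 859), Add(L, -544)) = Mul(Add(859, T), Add(-544, L)) = Mul(Add(-544, L), Add(859, T)))
Mul(Add(-137, Mul(-59, -466)), Pow(Function('y')(-831, H), -1)) = Mul(Add(-137, Mul(-59, -466)), Pow(Add(-467296, Mul(-544, -831), Mul(859, 423), Mul(423, -831)), -1)) = Mul(Add(-137, 27494), Pow(Add(-467296, 452064, 363357, -351513), -1)) = Mul(27357, Pow(-3388, -1)) = Mul(27357, Rational(-1, 3388)) = Rational(-2487, 308)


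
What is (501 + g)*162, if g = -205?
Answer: 47952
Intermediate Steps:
(501 + g)*162 = (501 - 205)*162 = 296*162 = 47952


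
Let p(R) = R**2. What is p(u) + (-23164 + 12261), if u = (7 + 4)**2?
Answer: 3738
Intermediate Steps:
u = 121 (u = 11**2 = 121)
p(u) + (-23164 + 12261) = 121**2 + (-23164 + 12261) = 14641 - 10903 = 3738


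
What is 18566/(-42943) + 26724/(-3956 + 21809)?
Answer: 272049978/255553793 ≈ 1.0646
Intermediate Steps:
18566/(-42943) + 26724/(-3956 + 21809) = 18566*(-1/42943) + 26724/17853 = -18566/42943 + 26724*(1/17853) = -18566/42943 + 8908/5951 = 272049978/255553793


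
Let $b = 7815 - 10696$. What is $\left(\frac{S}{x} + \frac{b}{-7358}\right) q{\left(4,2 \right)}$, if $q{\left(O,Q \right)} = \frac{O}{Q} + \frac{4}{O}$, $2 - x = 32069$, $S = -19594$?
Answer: $\frac{236557679}{78649662} \approx 3.0077$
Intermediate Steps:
$x = -32067$ ($x = 2 - 32069 = -32067$)
$b = -2881$
$q{\left(O,Q \right)} = \frac{4}{O} + \frac{O}{Q}$
$\left(\frac{S}{x} + \frac{b}{-7358}\right) q{\left(4,2 \right)} = \left(- \frac{19594}{-32067} - \frac{2881}{-7358}\right) \left(\frac{4}{4} + \frac{4}{2}\right) = \left(\left(-19594\right) \left(- \frac{1}{32067}\right) - - \frac{2881}{7358}\right) \left(4 \cdot \frac{1}{4} + 4 \cdot \frac{1}{2}\right) = \left(\frac{19594}{32067} + \frac{2881}{7358}\right) \left(1 + 2\right) = \frac{236557679}{235948986} \cdot 3 = \frac{236557679}{78649662}$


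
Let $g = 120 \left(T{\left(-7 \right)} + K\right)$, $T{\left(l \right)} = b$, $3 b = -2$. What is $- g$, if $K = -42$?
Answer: $5120$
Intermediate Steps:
$b = - \frac{2}{3}$ ($b = \frac{1}{3} \left(-2\right) = - \frac{2}{3} \approx -0.66667$)
$T{\left(l \right)} = - \frac{2}{3}$
$g = -5120$ ($g = 120 \left(- \frac{2}{3} - 42\right) = 120 \left(- \frac{128}{3}\right) = -5120$)
$- g = \left(-1\right) \left(-5120\right) = 5120$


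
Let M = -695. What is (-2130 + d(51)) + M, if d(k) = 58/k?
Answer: -144017/51 ≈ -2823.9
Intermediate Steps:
(-2130 + d(51)) + M = (-2130 + 58/51) - 695 = -108572/51 - 695 = -144017/51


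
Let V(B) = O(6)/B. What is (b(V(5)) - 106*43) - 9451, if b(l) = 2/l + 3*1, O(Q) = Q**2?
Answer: -252103/18 ≈ -14006.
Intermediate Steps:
V(B) = 36/B (V(B) = 6**2/B = 36/B)
b(l) = 3 + 2/l (b(l) = 2/l + 3 = 3 + 2/l)
(b(V(5)) - 106*43) - 9451 = ((3 + 2/((36/5))) - 106*43) - 9451 = ((3 + 2/((36*(1/5)))) - 4558) - 9451 = ((3 + 2/(36/5)) - 4558) - 9451 = ((3 + 2*(5/36)) - 4558) - 9451 = ((3 + 5/18) - 4558) - 9451 = (59/18 - 4558) - 9451 = -81985/18 - 9451 = -252103/18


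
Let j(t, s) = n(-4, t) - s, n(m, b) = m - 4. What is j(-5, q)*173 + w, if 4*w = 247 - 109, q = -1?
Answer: -2353/2 ≈ -1176.5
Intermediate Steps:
n(m, b) = -4 + m
w = 69/2 (w = (247 - 109)/4 = (1/4)*138 = 69/2 ≈ 34.500)
j(t, s) = -8 - s (j(t, s) = (-4 - 4) - s = -8 - s)
j(-5, q)*173 + w = (-8 - 1*(-1))*173 + 69/2 = (-8 + 1)*173 + 69/2 = -7*173 + 69/2 = -1211 + 69/2 = -2353/2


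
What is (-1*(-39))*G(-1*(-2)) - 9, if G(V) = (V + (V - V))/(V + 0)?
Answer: 30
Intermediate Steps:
G(V) = 1 (G(V) = (V + 0)/V = V/V = 1)
(-1*(-39))*G(-1*(-2)) - 9 = -1*(-39)*1 - 9 = 39*1 - 9 = 39 - 9 = 30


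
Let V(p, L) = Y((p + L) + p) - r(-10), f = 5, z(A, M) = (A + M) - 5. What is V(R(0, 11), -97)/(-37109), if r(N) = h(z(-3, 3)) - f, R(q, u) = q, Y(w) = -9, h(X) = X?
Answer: -1/37109 ≈ -2.6948e-5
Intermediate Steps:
z(A, M) = -5 + A + M
r(N) = -10 (r(N) = (-5 - 3 + 3) - 1*5 = -5 - 5 = -10)
V(p, L) = 1 (V(p, L) = -9 - 1*(-10) = -9 + 10 = 1)
V(R(0, 11), -97)/(-37109) = 1/(-37109) = 1*(-1/37109) = -1/37109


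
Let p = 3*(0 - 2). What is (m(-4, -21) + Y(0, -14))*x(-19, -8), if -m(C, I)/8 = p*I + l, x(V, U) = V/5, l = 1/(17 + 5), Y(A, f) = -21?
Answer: 215137/55 ≈ 3911.6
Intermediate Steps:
p = -6 (p = 3*(-2) = -6)
l = 1/22 ≈ 0.045455
x(V, U) = V/5 (x(V, U) = V*(⅕) = V/5)
m(C, I) = -4/11 + 48*I (m(C, I) = -8*(-6*I + 1/22) = -8*(1/22 - 6*I) = -4/11 + 48*I)
(m(-4, -21) + Y(0, -14))*x(-19, -8) = ((-4/11 + 48*(-21)) - 21)*((⅕)*(-19)) = ((-4/11 - 1008) - 21)*(-19/5) = (-11092/11 - 21)*(-19/5) = -11323/11*(-19/5) = 215137/55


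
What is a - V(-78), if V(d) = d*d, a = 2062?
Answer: -4022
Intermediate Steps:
V(d) = d**2
a - V(-78) = 2062 - 1*(-78)**2 = 2062 - 1*6084 = 2062 - 6084 = -4022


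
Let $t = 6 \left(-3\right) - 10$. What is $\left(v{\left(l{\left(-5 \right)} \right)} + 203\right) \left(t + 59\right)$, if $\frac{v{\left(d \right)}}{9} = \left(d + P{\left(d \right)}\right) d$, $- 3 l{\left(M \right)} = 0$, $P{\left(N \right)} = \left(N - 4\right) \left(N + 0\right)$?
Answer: $6293$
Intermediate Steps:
$P{\left(N \right)} = N \left(-4 + N\right)$ ($P{\left(N \right)} = \left(-4 + N\right) N = N \left(-4 + N\right)$)
$l{\left(M \right)} = 0$ ($l{\left(M \right)} = \left(- \frac{1}{3}\right) 0 = 0$)
$t = -28$ ($t = -18 - 10 = -28$)
$v{\left(d \right)} = 9 d \left(d + d \left(-4 + d\right)\right)$ ($v{\left(d \right)} = 9 \left(d + d \left(-4 + d\right)\right) d = 9 d \left(d + d \left(-4 + d\right)\right)$)
$\left(v{\left(l{\left(-5 \right)} \right)} + 203\right) \left(t + 59\right) = \left(9 \cdot 0^{2} \left(-3 + 0\right) + 203\right) \left(-28 + 59\right) = \left(9 \cdot 0 \left(-3\right) + 203\right) 31 = \left(0 + 203\right) 31 = 203 \cdot 31 = 6293$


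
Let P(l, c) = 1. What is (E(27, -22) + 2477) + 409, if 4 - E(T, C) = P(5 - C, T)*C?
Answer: 2912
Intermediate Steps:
E(T, C) = 4 - C
(E(27, -22) + 2477) + 409 = ((4 - 1*(-22)) + 2477) + 409 = ((4 + 22) + 2477) + 409 = (26 + 2477) + 409 = 2503 + 409 = 2912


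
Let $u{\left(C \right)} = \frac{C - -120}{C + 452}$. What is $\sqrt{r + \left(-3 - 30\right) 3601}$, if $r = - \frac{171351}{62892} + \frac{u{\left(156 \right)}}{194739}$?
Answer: $\frac{i \sqrt{8827208290919678109124298}}{8618628836} \approx 344.73 i$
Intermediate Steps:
$u{\left(C \right)} = \frac{120 + C}{452 + C}$ ($u{\left(C \right)} = \frac{C + 120}{452 + C} = \frac{120 + C}{452 + C}$)
$r = - \frac{46963346885}{17237257672}$ ($r = - \frac{171351}{62892} + \frac{\frac{1}{452 + 156} \left(120 + 156\right)}{194739} = \left(-171351\right) \frac{1}{62892} + \frac{1}{608} \cdot 276 \cdot \frac{1}{194739} = - \frac{19039}{6988} + \frac{1}{608} \cdot 276 \cdot \frac{1}{194739} = - \frac{19039}{6988} + \frac{69}{152} \cdot \frac{1}{194739} = - \frac{19039}{6988} + \frac{23}{9866776} = - \frac{46963346885}{17237257672} \approx -2.7245$)
$\sqrt{r + \left(-3 - 30\right) 3601} = \sqrt{- \frac{46963346885}{17237257672} + \left(-3 - 30\right) 3601} = \sqrt{- \frac{46963346885}{17237257672} - 118833} = \sqrt{- \frac{2048402004283661}{17237257672}} = \frac{i \sqrt{8827208290919678109124298}}{8618628836}$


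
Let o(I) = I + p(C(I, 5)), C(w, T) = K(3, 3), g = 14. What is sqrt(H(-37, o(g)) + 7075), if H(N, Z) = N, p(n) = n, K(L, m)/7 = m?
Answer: 3*sqrt(782) ≈ 83.893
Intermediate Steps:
K(L, m) = 7*m
C(w, T) = 21 (C(w, T) = 7*3 = 21)
o(I) = 21 + I (o(I) = I + 21 = 21 + I)
sqrt(H(-37, o(g)) + 7075) = sqrt(-37 + 7075) = sqrt(7038) = 3*sqrt(782)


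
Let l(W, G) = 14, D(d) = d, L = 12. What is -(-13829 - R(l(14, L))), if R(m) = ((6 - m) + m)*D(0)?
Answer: 13829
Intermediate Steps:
R(m) = 0 (R(m) = ((6 - m) + m)*0 = 6*0 = 0)
-(-13829 - R(l(14, L))) = -(-13829 - 1*0) = -(-13829 + 0) = -1*(-13829) = 13829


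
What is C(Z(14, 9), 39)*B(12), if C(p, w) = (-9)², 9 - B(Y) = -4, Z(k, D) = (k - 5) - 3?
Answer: 1053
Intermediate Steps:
Z(k, D) = -8 + k (Z(k, D) = (-5 + k) - 3 = -8 + k)
B(Y) = 13 (B(Y) = 9 - 1*(-4) = 9 + 4 = 13)
C(p, w) = 81
C(Z(14, 9), 39)*B(12) = 81*13 = 1053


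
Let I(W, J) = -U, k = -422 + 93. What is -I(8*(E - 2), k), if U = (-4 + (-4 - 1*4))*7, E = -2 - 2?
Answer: -84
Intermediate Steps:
E = -4
k = -329
U = -84 (U = (-4 + (-4 - 4))*7 = (-4 - 8)*7 = -12*7 = -84)
I(W, J) = 84 (I(W, J) = -1*(-84) = 84)
-I(8*(E - 2), k) = -1*84 = -84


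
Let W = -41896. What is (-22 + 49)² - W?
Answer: 42625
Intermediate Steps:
(-22 + 49)² - W = (-22 + 49)² - 1*(-41896) = 27² + 41896 = 729 + 41896 = 42625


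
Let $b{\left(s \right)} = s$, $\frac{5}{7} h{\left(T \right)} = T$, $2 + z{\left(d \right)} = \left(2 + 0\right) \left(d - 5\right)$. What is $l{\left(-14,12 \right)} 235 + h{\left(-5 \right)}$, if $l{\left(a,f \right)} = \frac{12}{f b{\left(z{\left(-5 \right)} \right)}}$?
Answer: $- \frac{389}{22} \approx -17.682$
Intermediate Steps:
$z{\left(d \right)} = -12 + 2 d$ ($z{\left(d \right)} = -2 + \left(2 + 0\right) \left(d - 5\right) = -2 + 2 \left(-5 + d\right) = -2 + \left(-10 + 2 d\right) = -12 + 2 d$)
$h{\left(T \right)} = \frac{7 T}{5}$
$l{\left(a,f \right)} = - \frac{6}{11 f}$ ($l{\left(a,f \right)} = \frac{12}{f \left(-12 + 2 \left(-5\right)\right)} = \frac{12}{f \left(-12 - 10\right)} = \frac{12}{f \left(-22\right)} = \frac{12}{\left(-22\right) f} = 12 \left(- \frac{1}{22 f}\right) = - \frac{6}{11 f}$)
$l{\left(-14,12 \right)} 235 + h{\left(-5 \right)} = - \frac{6}{11 \cdot 12} \cdot 235 + \frac{7}{5} \left(-5\right) = \left(- \frac{6}{11}\right) \frac{1}{12} \cdot 235 - 7 = \left(- \frac{1}{22}\right) 235 - 7 = - \frac{235}{22} - 7 = - \frac{389}{22}$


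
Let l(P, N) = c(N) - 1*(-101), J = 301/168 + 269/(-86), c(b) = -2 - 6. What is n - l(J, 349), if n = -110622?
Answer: -110715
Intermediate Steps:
c(b) = -8
J = -1379/1032 (J = 301*(1/168) + 269*(-1/86) = 43/24 - 269/86 = -1379/1032 ≈ -1.3362)
l(P, N) = 93 (l(P, N) = -8 - 1*(-101) = -8 + 101 = 93)
n - l(J, 349) = -110622 - 1*93 = -110622 - 93 = -110715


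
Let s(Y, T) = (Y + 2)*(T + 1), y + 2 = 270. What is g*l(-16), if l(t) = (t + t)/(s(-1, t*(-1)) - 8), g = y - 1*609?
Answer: 10912/9 ≈ 1212.4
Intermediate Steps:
y = 268 (y = -2 + 270 = 268)
g = -341 (g = 268 - 1*609 = 268 - 609 = -341)
s(Y, T) = (1 + T)*(2 + Y) (s(Y, T) = (2 + Y)*(1 + T) = (1 + T)*(2 + Y))
l(t) = 2*t/(-7 - t) (l(t) = (t + t)/((2 - 1 + 2*(t*(-1)) + (t*(-1))*(-1)) - 8) = (2*t)/((2 - 1 + 2*(-t) - t*(-1)) - 8) = (2*t)/((2 - 1 - 2*t + t) - 8) = (2*t)/((1 - t) - 8) = (2*t)/(-7 - t) = 2*t/(-7 - t))
g*l(-16) = -682*(-16)/(-7 - 1*(-16)) = -682*(-16)/(-7 + 16) = -682*(-16)/9 = -341*(-32/9) = 10912/9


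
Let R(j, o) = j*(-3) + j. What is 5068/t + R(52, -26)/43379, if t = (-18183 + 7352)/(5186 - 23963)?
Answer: 4128024157420/469837949 ≈ 8786.1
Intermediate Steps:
R(j, o) = -2*j (R(j, o) = -3*j + j = -2*j)
t = 10831/18777 (t = -10831/(-18777) = -10831*(-1/18777) = 10831/18777 ≈ 0.57682)
5068/t + R(52, -26)/43379 = 5068/(10831/18777) - 2*52/43379 = 5068*(18777/10831) - 104*1/43379 = 95161836/10831 - 104/43379 = 4128024157420/469837949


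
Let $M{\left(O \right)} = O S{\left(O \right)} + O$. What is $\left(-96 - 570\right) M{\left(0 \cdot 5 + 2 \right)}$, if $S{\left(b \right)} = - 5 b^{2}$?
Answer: $25308$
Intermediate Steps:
$M{\left(O \right)} = O - 5 O^{3}$ ($M{\left(O \right)} = O \left(- 5 O^{2}\right) + O = - 5 O^{3} + O = O - 5 O^{3}$)
$\left(-96 - 570\right) M{\left(0 \cdot 5 + 2 \right)} = \left(-96 - 570\right) \left(\left(0 \cdot 5 + 2\right) - 5 \left(0 \cdot 5 + 2\right)^{3}\right) = - 666 \left(\left(0 + 2\right) - 5 \left(0 + 2\right)^{3}\right) = - 666 \left(2 - 5 \cdot 2^{3}\right) = - 666 \left(2 - 40\right) = \left(-666\right) \left(-38\right) = 25308$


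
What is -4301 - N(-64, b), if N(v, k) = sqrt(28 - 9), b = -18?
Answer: -4301 - sqrt(19) ≈ -4305.4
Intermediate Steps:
N(v, k) = sqrt(19)
-4301 - N(-64, b) = -4301 - sqrt(19)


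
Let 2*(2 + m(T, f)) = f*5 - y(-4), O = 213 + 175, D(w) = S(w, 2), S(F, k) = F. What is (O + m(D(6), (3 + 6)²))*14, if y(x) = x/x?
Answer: 8232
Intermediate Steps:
D(w) = w
O = 388
y(x) = 1
m(T, f) = -5/2 + 5*f/2 (m(T, f) = -2 + (f*5 - 1*1)/2 = -2 + (5*f - 1)/2 = -2 + (-1 + 5*f)/2 = -2 + (-½ + 5*f/2) = -5/2 + 5*f/2)
(O + m(D(6), (3 + 6)²))*14 = (388 + (-5/2 + 5*(3 + 6)²/2))*14 = (388 + (-5/2 + (5/2)*9²))*14 = (388 + (-5/2 + (5/2)*81))*14 = (388 + (-5/2 + 405/2))*14 = (388 + 200)*14 = 588*14 = 8232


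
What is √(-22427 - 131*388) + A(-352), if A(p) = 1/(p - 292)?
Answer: -1/644 + 7*I*√1495 ≈ -0.0015528 + 270.66*I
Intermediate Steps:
A(p) = 1/(-292 + p)
√(-22427 - 131*388) + A(-352) = √(-22427 - 131*388) + 1/(-292 - 352) = √(-22427 - 50828) + 1/(-644) = √(-73255) - 1/644 = 7*I*√1495 - 1/644 = -1/644 + 7*I*√1495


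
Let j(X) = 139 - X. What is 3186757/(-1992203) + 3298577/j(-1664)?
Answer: 6565689272260/3591942009 ≈ 1827.9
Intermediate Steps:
3186757/(-1992203) + 3298577/j(-1664) = 3186757/(-1992203) + 3298577/(139 - 1*(-1664)) = 3186757*(-1/1992203) + 3298577/(139 + 1664) = -3186757/1992203 + 3298577/1803 = 6565689272260/3591942009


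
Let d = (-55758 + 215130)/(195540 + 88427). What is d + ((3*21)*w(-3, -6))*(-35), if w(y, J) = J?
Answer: 3757042782/283967 ≈ 13231.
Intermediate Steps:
d = 159372/283967 ≈ 0.56123
d + ((3*21)*w(-3, -6))*(-35) = 159372/283967 + ((3*21)*(-6))*(-35) = 159372/283967 + (63*(-6))*(-35) = 159372/283967 - 378*(-35) = 159372/283967 + 13230 = 3757042782/283967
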